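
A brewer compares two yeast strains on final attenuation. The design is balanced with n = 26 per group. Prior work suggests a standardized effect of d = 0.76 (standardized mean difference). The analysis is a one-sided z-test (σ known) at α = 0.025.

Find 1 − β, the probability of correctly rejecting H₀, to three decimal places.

Noncentrality parameter: δ = d·√(n/2) = 0.76 × √(26/2) = 2.7402
Critical value for a one-sided test at α = 0.025: z_α = 1.960.
Power = Φ(δ − 1.960) = Φ(0.780) = 0.7824.

Power ≈ 0.782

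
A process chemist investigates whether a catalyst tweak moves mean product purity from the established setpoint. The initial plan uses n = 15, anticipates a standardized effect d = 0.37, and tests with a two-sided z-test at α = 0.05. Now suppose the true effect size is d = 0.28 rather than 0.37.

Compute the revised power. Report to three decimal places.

Power ≈ 0.192

With d = 0.28: δ = d·√n = 0.28 × √15 = 1.0844. Critical value z_{0.025} = 1.960.
Revised power = Φ(δ − 1.960) + Φ(−δ − 1.960) = Φ(-0.876) + Φ(-3.044) = 0.1906 + 0.0012 = 0.1918.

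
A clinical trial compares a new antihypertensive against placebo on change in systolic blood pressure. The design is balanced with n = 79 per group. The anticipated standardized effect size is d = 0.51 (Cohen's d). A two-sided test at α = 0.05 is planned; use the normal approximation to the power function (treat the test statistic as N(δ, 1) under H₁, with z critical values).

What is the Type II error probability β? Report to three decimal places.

Noncentrality parameter: δ = d·√(n/2) = 0.51 × √(79/2) = 3.2053
Critical value for a two-sided test at α = 0.05: z_{α/2} = 1.960.
Power = Φ(δ − 1.960) + Φ(−δ − 1.960) = Φ(1.245) + Φ(-5.165) = 0.8935 + 0.0000 = 0.8935.
Type II error: β = 1 − power = 1 − 0.8935 = 0.1065.

β ≈ 0.107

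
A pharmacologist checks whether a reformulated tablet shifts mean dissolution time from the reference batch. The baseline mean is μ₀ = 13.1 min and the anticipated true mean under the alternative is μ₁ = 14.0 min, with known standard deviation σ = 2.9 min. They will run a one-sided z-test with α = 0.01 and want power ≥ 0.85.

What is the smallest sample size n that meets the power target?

n = 118

Standardized effect: d = |μ₁ − μ₀| / σ = |14.0 − 13.1| / 2.9 = 0.3103
Set Φ(δ − 2.326) = 0.85; then δ − 2.326 = Φ⁻¹(0.85) = 1.036, giving δ = 3.363.
δ = d·√n ⇒ n = (δ/d)² = (3.363 / 0.3103)² = 117.41.
Round up to the next whole unit.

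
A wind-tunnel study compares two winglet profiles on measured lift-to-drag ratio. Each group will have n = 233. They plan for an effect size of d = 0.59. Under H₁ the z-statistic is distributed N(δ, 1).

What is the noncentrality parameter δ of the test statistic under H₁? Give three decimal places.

δ ≈ 6.368

The noncentrality parameter scales effect size by the design's sample-size factor: δ = d·√(n/2) = 0.59 × √(233/2) = 6.3682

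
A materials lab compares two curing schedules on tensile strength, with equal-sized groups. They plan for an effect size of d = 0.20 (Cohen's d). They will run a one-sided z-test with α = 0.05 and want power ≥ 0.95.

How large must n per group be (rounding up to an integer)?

Set Φ(δ − 1.645) = 0.95; then δ − 1.645 = Φ⁻¹(0.95) = 1.645, giving δ = 3.290.
δ = d·√(n/2) ⇒ n = 2(δ/d)² = 2 × (3.290 / 0.20)² = 541.11.
Round up to the next whole unit.

n = 542 per group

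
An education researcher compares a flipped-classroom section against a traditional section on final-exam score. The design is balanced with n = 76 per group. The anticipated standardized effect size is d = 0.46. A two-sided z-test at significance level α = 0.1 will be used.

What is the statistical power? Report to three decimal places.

Power ≈ 0.883

Noncentrality parameter: δ = d·√(n/2) = 0.46 × √(76/2) = 2.8356
Critical value for a two-sided test at α = 0.1: z_{α/2} = 1.645.
Power = Φ(δ − 1.645) + Φ(−δ − 1.645) = Φ(1.191) + Φ(-4.480) = 0.8831 + 0.0000 = 0.8831.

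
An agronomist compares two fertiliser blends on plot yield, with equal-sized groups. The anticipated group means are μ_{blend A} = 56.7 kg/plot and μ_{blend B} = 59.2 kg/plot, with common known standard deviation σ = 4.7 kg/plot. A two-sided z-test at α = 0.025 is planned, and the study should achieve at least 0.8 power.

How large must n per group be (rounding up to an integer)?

n = 68 per group

Standardized effect: d = |μ_{blend A} − μ_{blend B}| / σ = |56.7 − 59.2| / 4.7 = 0.5319
For power 0.8 need Φ(δ − z_{0.0125}) = 0.8, so δ = z_{0.0125} + z_{0.20} = 2.241 + 0.842 = 3.083.
(Ignoring the negligible lower-tail rejection probability gives the usual closed-form inversion.)
δ = d·√(n/2) ⇒ n = 2(δ/d)² = 2 × (3.083 / 0.5319)² = 67.19.
Round up to the next whole unit.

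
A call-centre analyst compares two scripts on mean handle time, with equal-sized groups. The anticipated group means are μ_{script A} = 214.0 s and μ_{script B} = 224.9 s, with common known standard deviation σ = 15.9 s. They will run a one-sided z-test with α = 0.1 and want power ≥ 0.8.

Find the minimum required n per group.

Standardized effect: d = |μ_{script A} − μ_{script B}| / σ = |214.0 − 224.9| / 15.9 = 0.6855
For power 0.8 need Φ(δ − z_{0.1}) = 0.8, so δ = z_{0.1} + z_{0.20} = 1.282 + 0.842 = 2.123.
δ = d·√(n/2) ⇒ n = 2(δ/d)² = 2 × (2.123 / 0.6855)² = 19.18.
Rounding up, n = 20 per group.

n = 20 per group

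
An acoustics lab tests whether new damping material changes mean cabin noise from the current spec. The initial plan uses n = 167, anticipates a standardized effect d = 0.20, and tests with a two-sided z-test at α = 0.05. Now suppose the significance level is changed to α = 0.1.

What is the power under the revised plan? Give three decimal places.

δ = d·√n = 0.20 × √167 = 2.5846 (unchanged). New critical value: z_{0.05} = 1.645.
Revised power = Φ(δ − 1.645) + Φ(−δ − 1.645) = Φ(0.940) + Φ(-4.229) = 0.8263 + 0.0000 = 0.8263.

Power ≈ 0.826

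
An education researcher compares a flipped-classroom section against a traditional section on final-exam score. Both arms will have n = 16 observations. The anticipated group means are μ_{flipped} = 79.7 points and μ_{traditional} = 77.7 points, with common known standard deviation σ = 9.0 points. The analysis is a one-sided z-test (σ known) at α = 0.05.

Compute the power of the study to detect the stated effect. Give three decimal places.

Standardized effect: d = |μ_{flipped} − μ_{traditional}| / σ = |79.7 − 77.7| / 9.0 = 0.2222
Noncentrality parameter: δ = d·√(n/2) = 0.2222 × √(16/2) = 0.6285
One-sided α = 0.05 → critical value z_{0.05} = 1.645.
Power = Φ(δ − 1.645) = Φ(-1.016) = 0.1547.

Power ≈ 0.155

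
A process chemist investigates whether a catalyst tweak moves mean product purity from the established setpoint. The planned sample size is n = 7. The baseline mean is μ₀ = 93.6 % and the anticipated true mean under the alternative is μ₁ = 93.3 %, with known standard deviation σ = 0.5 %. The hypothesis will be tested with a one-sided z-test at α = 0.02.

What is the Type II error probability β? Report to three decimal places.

β ≈ 0.679

Standardized effect: d = |μ₁ − μ₀| / σ = |93.3 − 93.6| / 0.5 = 0.6000
Noncentrality parameter: δ = d·√n = 0.6000 × √7 = 1.5875
One-sided α = 0.02 → critical value z_{0.02} = 2.054.
Power = P(Z > 2.054 − δ) = Φ(-0.466) = 0.3205.
Type II error: β = 1 − power = 1 − 0.3205 = 0.6795.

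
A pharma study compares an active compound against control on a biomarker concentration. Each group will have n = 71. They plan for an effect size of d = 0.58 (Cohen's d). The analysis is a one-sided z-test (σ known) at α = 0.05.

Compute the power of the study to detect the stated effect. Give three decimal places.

Noncentrality parameter: δ = d·√(n/2) = 0.58 × √(71/2) = 3.4557
One-sided α = 0.05 → critical value z_{0.05} = 1.645.
Power = P(Z > 1.645 − δ) = Φ(1.811) = 0.9649.

Power ≈ 0.965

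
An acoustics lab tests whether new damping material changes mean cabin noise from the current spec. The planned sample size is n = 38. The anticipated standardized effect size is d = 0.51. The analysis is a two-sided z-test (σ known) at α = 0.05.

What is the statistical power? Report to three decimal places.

Noncentrality parameter: δ = d·√n = 0.51 × √38 = 3.1439
Two-sided α = 0.05 → critical value z_{0.025} = 1.960.
Power = Φ(δ − 1.960) + Φ(−δ − 1.960) = Φ(1.184) + Φ(-5.104) = 0.8818 + 0.0000 = 0.8818.

Power ≈ 0.882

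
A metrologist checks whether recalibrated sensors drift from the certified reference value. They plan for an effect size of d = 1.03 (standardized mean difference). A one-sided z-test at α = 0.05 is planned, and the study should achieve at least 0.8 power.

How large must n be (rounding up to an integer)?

n = 6

For power 0.8 need Φ(δ − z_{0.05}) = 0.8, so δ = z_{0.05} + z_{0.20} = 1.645 + 0.842 = 2.486.
δ = d·√n ⇒ n = (δ/d)² = (2.486 / 1.03)² = 5.83.
Round up to the next whole unit.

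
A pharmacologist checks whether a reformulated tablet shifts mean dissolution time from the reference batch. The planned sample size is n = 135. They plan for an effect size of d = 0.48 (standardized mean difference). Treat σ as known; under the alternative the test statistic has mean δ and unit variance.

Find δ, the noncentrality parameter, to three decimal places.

δ = d·√n = 0.48 × √135 = 5.5771

δ ≈ 5.577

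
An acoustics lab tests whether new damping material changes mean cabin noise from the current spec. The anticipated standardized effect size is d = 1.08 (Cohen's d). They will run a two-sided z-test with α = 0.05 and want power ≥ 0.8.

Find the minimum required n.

n = 7

For power 0.8 need Φ(δ − z_{0.025}) = 0.8, so δ = z_{0.025} + z_{0.20} = 1.960 + 0.842 = 2.802.
(For δ > 0 the lower-tail rejection region contributes negligibly to power, so the one-term inversion is standard.)
δ = d·√n ⇒ n = (δ/d)² = (2.802 / 1.08)² = 6.73.
Rounding up, n = 7.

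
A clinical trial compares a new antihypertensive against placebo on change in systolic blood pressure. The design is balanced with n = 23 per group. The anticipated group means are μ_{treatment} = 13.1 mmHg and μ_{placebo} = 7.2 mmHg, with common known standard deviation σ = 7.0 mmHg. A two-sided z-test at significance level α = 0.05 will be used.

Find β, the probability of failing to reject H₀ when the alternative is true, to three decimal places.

Standardized effect: d = |μ_{treatment} − μ_{placebo}| / σ = |13.1 − 7.2| / 7.0 = 0.8429
Noncentrality parameter: λ = d·√(n/2) = 0.8429 × √(23/2) = 2.8583
Two-sided α = 0.05 → critical value z_{0.025} = 1.960.
Power = Φ(λ − 1.960) + Φ(−λ − 1.960) = Φ(0.898) + Φ(-4.818) = 0.8155 + 0.0000 = 0.8155.
Type II error: β = 1 − power = 1 − 0.8155 = 0.1845.

β ≈ 0.185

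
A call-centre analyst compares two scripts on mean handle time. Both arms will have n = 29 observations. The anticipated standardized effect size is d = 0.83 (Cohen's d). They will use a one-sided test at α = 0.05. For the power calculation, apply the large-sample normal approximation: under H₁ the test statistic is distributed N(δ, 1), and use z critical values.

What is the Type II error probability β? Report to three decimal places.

Noncentrality parameter: δ = d·√(n/2) = 0.83 × √(29/2) = 3.1605
One-sided α = 0.05 → critical value z_{0.05} = 1.645.
Power = Φ(δ − 1.645) = Φ(1.516) = 0.9352.
Type II error: β = 1 − power = 1 − 0.9352 = 0.0648.

β ≈ 0.065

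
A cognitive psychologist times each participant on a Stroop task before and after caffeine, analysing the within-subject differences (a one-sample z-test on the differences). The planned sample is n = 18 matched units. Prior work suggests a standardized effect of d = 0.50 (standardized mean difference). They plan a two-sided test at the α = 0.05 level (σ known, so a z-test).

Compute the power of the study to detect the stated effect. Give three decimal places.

Noncentrality parameter: δ = d·√n = 0.50 × √18 = 2.1213
Two-sided α = 0.05 → critical value z_{0.025} = 1.960.
Power = Φ(δ − 1.960) + Φ(−δ − 1.960) = Φ(0.161) + Φ(-4.081) = 0.5641 + 0.0000 = 0.5641.

Power ≈ 0.564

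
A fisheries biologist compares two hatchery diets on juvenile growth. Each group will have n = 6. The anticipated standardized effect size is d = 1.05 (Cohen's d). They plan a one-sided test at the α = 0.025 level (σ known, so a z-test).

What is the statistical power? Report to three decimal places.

Power ≈ 0.444

Noncentrality parameter: δ = d·√(n/2) = 1.05 × √(6/2) = 1.8187
Critical value for a one-sided test at α = 0.025: z_α = 1.960.
Power = P(Z > 1.960 − δ) = Φ(-0.141) = 0.4438.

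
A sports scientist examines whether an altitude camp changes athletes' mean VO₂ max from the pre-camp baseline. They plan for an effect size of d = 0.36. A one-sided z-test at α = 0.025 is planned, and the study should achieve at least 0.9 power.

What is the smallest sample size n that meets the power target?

For power 0.9 need Φ(δ − z_{0.025}) = 0.9, so δ = z_{0.025} + z_{0.10} = 1.960 + 1.282 = 3.242.
δ = d·√n ⇒ n = (δ/d)² = (3.242 / 0.36)² = 81.08.
Rounding up, n = 82.

n = 82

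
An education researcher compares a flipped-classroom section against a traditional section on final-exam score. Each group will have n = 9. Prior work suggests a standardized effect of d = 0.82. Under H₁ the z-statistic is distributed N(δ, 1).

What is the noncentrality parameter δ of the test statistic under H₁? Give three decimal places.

δ ≈ 1.739

The noncentrality parameter scales effect size by the design's sample-size factor: δ = d·√(n/2) = 0.82 × √(9/2) = 1.7395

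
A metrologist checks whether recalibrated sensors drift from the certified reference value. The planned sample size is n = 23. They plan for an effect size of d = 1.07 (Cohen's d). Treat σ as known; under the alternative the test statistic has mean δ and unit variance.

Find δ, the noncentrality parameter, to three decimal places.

δ = d·√n = 1.07 × √23 = 5.1315

δ ≈ 5.132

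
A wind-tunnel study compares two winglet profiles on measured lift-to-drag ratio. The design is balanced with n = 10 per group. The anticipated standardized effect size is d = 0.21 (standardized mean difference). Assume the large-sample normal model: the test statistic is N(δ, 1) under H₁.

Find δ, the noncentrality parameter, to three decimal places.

δ = d·√(n/2) = 0.21 × √(10/2) = 0.4696

δ ≈ 0.470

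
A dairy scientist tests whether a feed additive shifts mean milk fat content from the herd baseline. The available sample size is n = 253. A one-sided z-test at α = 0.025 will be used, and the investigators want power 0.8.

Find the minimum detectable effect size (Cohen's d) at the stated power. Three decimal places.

d ≈ 0.176

Need Φ(δ − 1.960) = 0.8, so δ = 1.960 + 0.842 = 2.802.
δ = d·√n ⇒ d = δ/√n = 2.802/√253 = 0.1761.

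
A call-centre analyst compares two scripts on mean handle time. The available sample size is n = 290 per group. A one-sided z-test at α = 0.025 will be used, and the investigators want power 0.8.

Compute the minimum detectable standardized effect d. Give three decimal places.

Required noncentrality: δ = z_{0.025} + z_{0.20} = 1.960 + 0.842 = 2.802.
δ = d·√(n/2) ⇒ d = δ/√(n/2) = 2.802/√(290/2) = 0.2327.

d ≈ 0.233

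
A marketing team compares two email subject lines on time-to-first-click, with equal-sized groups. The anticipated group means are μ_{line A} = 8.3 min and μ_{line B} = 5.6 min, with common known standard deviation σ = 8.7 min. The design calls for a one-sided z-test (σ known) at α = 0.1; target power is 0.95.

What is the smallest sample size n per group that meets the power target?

Standardized effect: d = |μ_{line A} − μ_{line B}| / σ = |8.3 − 5.6| / 8.7 = 0.3103
Set Φ(δ − 1.282) = 0.95; then δ − 1.282 = Φ⁻¹(0.95) = 1.645, giving δ = 2.926.
δ = d·√(n/2) ⇒ n = 2(δ/d)² = 2 × (2.926 / 0.3103)² = 177.83.
Rounding up, n = 178 per group.

n = 178 per group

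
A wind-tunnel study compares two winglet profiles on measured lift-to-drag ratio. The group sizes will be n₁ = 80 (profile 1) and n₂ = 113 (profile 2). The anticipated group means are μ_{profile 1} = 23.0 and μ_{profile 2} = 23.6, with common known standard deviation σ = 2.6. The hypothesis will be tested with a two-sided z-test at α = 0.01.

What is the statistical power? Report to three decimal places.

Power ≈ 0.160

Standardized effect: d = |μ_{profile 1} − μ_{profile 2}| / σ = |23.0 − 23.6| / 2.6 = 0.2308
Noncentrality parameter: δ = d / √(1/n₁ + 1/n₂) = 0.2308 / √(1/80 + 1/113) = 1.5794
Critical value for a two-sided test at α = 0.01: z_{α/2} = 2.576.
Power = Φ(δ − 2.576) + Φ(−δ − 2.576) = Φ(-0.996) + Φ(-4.155) = 0.1595 + 0.0000 = 0.1595.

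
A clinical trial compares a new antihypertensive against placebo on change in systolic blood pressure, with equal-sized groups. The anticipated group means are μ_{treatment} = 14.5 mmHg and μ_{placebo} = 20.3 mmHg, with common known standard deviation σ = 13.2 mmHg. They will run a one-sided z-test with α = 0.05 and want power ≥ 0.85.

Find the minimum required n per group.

Standardized effect: d = |μ_{treatment} − μ_{placebo}| / σ = |14.5 − 20.3| / 13.2 = 0.4394
For power 0.85 need Φ(δ − z_{0.05}) = 0.85, so δ = z_{0.05} + z_{0.15} = 1.645 + 1.036 = 2.681.
δ = d·√(n/2) ⇒ n = 2(δ/d)² = 2 × (2.681 / 0.4394)² = 74.47.
Round up to the next whole unit.

n = 75 per group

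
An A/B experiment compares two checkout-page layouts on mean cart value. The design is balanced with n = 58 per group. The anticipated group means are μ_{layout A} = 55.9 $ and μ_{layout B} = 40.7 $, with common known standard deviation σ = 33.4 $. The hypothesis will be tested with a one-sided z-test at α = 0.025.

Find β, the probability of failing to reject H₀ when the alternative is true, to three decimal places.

β ≈ 0.312

Standardized effect: d = |μ_{layout A} − μ_{layout B}| / σ = |55.9 − 40.7| / 33.4 = 0.4551
Noncentrality parameter: δ = d·√(n/2) = 0.4551 × √(58/2) = 2.4507
Critical value for a one-sided test at α = 0.025: z_α = 1.960.
Power = P(Z > 1.960 − δ) = Φ(0.491) = 0.6882.
Type II error: β = 1 − power = 1 − 0.6882 = 0.3118.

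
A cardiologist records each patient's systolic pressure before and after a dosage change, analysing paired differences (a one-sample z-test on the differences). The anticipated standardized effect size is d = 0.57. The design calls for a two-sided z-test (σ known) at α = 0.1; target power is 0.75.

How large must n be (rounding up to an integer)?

n = 17

Set Φ(δ − 1.645) = 0.75; then δ − 1.645 = Φ⁻¹(0.75) = 0.674, giving δ = 2.319.
(For δ > 0 the lower-tail rejection region contributes negligibly to power, so the one-term inversion is standard.)
δ = d·√n ⇒ n = (δ/d)² = (2.319 / 0.57)² = 16.56.
Round up to the next whole unit.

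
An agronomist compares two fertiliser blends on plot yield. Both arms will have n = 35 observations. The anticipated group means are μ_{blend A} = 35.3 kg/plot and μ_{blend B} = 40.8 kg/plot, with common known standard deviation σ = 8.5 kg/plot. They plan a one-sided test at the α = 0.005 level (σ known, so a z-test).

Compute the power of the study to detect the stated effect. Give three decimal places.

Power ≈ 0.552

Standardized effect: d = |μ_{blend A} − μ_{blend B}| / σ = |35.3 − 40.8| / 8.5 = 0.6471
Noncentrality parameter: δ = d·√(n/2) = 0.6471 × √(35/2) = 2.7068
Critical value for a one-sided test at α = 0.005: z_α = 2.576.
Power = Φ(δ − 2.576) = Φ(0.131) = 0.5521.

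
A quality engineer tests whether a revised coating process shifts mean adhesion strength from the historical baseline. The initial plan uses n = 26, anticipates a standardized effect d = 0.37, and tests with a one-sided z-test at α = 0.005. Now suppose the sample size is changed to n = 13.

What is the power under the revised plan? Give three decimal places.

Power ≈ 0.107

With n = 13: δ = d·√n = 0.37 × √13 = 1.3341. Critical value z_{0.005} = 2.576.
Revised power = P(Z > 2.576 − δ) = Φ(-1.242) = 0.1072.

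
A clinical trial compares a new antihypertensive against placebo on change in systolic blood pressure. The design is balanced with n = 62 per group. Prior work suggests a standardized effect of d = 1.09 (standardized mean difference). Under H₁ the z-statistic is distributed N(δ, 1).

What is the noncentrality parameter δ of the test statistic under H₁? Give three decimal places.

δ ≈ 6.069

δ = d·√(n/2) = 1.09 × √(62/2) = 6.0689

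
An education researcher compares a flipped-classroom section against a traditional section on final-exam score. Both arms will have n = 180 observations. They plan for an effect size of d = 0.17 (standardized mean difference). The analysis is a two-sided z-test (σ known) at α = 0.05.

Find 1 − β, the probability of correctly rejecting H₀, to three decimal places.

Power ≈ 0.364

Noncentrality parameter: δ = d·√(n/2) = 0.17 × √(180/2) = 1.6128
Critical value for a two-sided test at α = 0.05: z_{α/2} = 1.960.
Power = Φ(δ − 1.960) + Φ(−δ − 1.960) = Φ(-0.347) + Φ(-3.573) = 0.3642 + 0.0002 = 0.3644.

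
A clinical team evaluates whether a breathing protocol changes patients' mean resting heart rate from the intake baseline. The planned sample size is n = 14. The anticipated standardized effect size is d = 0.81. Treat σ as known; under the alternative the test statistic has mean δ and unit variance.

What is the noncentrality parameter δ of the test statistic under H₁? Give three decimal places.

The noncentrality parameter scales effect size by the design's sample-size factor: δ = d·√n = 0.81 × √14 = 3.0307

δ ≈ 3.031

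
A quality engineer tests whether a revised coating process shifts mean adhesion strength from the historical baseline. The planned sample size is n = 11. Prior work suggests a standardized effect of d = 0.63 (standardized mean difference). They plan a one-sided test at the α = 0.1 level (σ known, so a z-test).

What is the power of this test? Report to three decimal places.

Power ≈ 0.790

Noncentrality parameter: δ = d·√n = 0.63 × √11 = 2.0895
Critical value for a one-sided test at α = 0.1: z_α = 1.282.
Power = Φ(δ − 1.282) = Φ(0.808) = 0.7904.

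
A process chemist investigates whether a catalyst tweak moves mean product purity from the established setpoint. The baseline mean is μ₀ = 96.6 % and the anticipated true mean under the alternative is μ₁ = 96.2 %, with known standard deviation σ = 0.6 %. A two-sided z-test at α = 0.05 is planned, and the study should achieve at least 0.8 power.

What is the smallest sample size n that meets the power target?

n = 18

Standardized effect: d = |μ₁ − μ₀| / σ = |96.2 − 96.6| / 0.6 = 0.6667
Set Φ(δ − 1.960) = 0.8; then δ − 1.960 = Φ⁻¹(0.8) = 0.842, giving δ = 2.802.
(The Φ(−δ − z_{α/2}) term is vanishingly small for δ > 0 and is dropped in the standard sample-size formula.)
δ = d·√n ⇒ n = (δ/d)² = (2.802 / 0.6667)² = 17.66.
Round up to the next whole unit.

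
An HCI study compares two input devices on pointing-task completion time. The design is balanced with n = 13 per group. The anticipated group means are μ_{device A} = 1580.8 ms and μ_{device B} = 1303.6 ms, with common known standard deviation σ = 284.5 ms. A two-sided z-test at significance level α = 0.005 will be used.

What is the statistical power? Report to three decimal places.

Power ≈ 0.373

Standardized effect: d = |μ_{device A} − μ_{device B}| / σ = |1580.8 − 1303.6| / 284.5 = 0.9743
Noncentrality parameter: δ = d·√(n/2) = 0.9743 × √(13/2) = 2.4841
Critical value for a two-sided test at α = 0.005: z_{α/2} = 2.807.
Power = Φ(δ − 2.807) + Φ(−δ − 2.807) = Φ(-0.323) + Φ(-5.291) = 0.3734 + 0.0000 = 0.3734.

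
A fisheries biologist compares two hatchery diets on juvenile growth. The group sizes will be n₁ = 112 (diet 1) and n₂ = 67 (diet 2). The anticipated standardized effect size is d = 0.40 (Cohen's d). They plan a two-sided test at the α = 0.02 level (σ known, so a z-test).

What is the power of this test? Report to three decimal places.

Power ≈ 0.604

Noncentrality parameter: δ = d / √(1/n₁ + 1/n₂) = 0.40 / √(1/112 + 1/67) = 2.5899
Two-sided α = 0.02 → critical value z_{0.01} = 2.326.
Power = Φ(δ − 2.326) + Φ(−δ − 2.326) = Φ(0.264) + Φ(-4.916) = 0.6039 + 0.0000 = 0.6039.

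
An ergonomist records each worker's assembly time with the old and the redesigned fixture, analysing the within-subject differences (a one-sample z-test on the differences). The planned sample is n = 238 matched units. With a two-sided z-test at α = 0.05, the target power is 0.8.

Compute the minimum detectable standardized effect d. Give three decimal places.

d ≈ 0.182

Need Φ(δ − 1.960) = 0.8, so δ = 1.960 + 0.842 = 2.802.
(The second rejection-region term Φ(−δ − z_{α/2}) is negligible and dropped.)
δ = d·√n ⇒ d = δ/√n = 2.802/√238 = 0.1816.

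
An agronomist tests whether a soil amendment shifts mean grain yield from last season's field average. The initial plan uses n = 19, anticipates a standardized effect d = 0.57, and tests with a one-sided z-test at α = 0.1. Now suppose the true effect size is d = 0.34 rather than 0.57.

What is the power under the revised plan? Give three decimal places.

Power ≈ 0.579

With d = 0.34: δ = d·√n = 0.34 × √19 = 1.4820. Critical value z_{0.1} = 1.282.
Revised power = P(Z > 1.282 − δ) = Φ(0.200) = 0.5794.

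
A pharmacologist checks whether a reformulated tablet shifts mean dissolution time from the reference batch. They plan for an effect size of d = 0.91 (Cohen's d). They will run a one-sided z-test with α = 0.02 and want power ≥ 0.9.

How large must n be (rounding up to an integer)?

n = 14

Set Φ(δ − 2.054) = 0.9; then δ − 2.054 = Φ⁻¹(0.9) = 1.282, giving δ = 3.335.
δ = d·√n ⇒ n = (δ/d)² = (3.335 / 0.91)² = 13.43.
Rounding up, n = 14.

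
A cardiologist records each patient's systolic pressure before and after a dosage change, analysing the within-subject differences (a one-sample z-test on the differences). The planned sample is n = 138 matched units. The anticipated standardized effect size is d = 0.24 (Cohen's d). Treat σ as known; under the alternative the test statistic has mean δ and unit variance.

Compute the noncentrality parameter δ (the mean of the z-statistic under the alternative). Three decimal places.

δ = d·√n = 0.24 × √138 = 2.8194

δ ≈ 2.819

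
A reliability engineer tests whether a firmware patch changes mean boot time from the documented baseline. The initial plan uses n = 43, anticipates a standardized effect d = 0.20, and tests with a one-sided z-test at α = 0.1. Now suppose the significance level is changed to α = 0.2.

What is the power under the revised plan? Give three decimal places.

Power ≈ 0.681

δ = d·√n = 0.20 × √43 = 1.3115 (unchanged). New critical value: z_{0.2} = 0.842.
Revised power = Φ(δ − 0.842) = Φ(0.470) = 0.6808.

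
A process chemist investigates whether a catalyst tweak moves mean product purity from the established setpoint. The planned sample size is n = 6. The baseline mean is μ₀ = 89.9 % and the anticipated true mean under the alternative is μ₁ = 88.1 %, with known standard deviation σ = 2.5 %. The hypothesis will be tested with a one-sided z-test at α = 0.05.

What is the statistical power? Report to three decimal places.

Power ≈ 0.547

Standardized effect: d = |μ₁ − μ₀| / σ = |88.1 − 89.9| / 2.5 = 0.7200
Noncentrality parameter: δ = d·√n = 0.7200 × √6 = 1.7636
Critical value for a one-sided test at α = 0.05: z_α = 1.645.
Power = P(Z > 1.645 − δ) = Φ(0.119) = 0.5473.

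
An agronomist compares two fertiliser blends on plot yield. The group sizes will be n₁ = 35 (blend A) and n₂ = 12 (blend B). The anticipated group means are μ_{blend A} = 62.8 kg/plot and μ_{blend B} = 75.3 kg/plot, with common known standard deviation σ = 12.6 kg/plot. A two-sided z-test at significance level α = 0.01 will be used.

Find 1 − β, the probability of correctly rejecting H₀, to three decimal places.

Power ≈ 0.652

Standardized effect: d = |μ_{blend A} − μ_{blend B}| / σ = |62.8 − 75.3| / 12.6 = 0.9921
Noncentrality parameter: δ = d / √(1/n₁ + 1/n₂) = 0.9921 / √(1/35 + 1/12) = 2.9656
Critical value for a two-sided test at α = 0.01: z_{α/2} = 2.576.
Power = Φ(δ − 2.576) + Φ(−δ − 2.576) = Φ(0.390) + Φ(-5.541) = 0.6517 + 0.0000 = 0.6517.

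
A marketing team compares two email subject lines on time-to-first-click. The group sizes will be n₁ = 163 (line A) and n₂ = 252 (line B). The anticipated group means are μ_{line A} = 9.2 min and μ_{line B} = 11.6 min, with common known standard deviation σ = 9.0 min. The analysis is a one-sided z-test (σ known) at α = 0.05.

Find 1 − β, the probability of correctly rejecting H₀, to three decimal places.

Power ≈ 0.843

Standardized effect: d = |μ_{line A} − μ_{line B}| / σ = |9.2 − 11.6| / 9.0 = 0.2667
Noncentrality parameter: δ = d / √(1/n₁ + 1/n₂) = 0.2667 / √(1/163 + 1/252) = 2.6530
One-sided α = 0.05 → critical value z_{0.05} = 1.645.
Power = Φ(δ − 1.645) = Φ(1.008) = 0.8433.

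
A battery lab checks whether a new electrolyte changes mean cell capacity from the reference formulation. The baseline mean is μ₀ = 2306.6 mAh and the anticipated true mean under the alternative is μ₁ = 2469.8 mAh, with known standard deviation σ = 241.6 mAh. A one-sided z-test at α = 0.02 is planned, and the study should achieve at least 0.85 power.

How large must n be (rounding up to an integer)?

Standardized effect: d = |μ₁ − μ₀| / σ = |2469.8 − 2306.6| / 241.6 = 0.6755
For power 0.85 need Φ(δ − z_{0.02}) = 0.85, so δ = z_{0.02} + z_{0.15} = 2.054 + 1.036 = 3.090.
δ = d·√n ⇒ n = (δ/d)² = (3.090 / 0.6755)² = 20.93.
Rounding up, n = 21.

n = 21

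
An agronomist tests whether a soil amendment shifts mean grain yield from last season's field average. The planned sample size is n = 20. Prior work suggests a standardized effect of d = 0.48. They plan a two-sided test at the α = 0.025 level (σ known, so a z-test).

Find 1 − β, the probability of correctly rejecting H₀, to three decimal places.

Power ≈ 0.462

Noncentrality parameter: δ = d·√n = 0.48 × √20 = 2.1466
Critical value for a two-sided test at α = 0.025: z_{α/2} = 2.241.
Power = Φ(δ − 2.241) + Φ(−δ − 2.241) = Φ(-0.095) + Φ(-4.388) = 0.4622 + 0.0000 = 0.4623.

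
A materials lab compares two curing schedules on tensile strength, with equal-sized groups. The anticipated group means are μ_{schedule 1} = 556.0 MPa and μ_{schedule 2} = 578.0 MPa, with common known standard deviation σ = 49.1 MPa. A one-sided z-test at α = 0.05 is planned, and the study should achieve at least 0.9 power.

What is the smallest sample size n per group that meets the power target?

n = 86 per group

Standardized effect: d = |μ_{schedule 1} − μ_{schedule 2}| / σ = |556.0 − 578.0| / 49.1 = 0.4481
Set Φ(δ − 1.645) = 0.9; then δ − 1.645 = Φ⁻¹(0.9) = 1.282, giving δ = 2.926.
δ = d·√(n/2) ⇒ n = 2(δ/d)² = 2 × (2.926 / 0.4481)² = 85.31.
Round up to the next whole unit.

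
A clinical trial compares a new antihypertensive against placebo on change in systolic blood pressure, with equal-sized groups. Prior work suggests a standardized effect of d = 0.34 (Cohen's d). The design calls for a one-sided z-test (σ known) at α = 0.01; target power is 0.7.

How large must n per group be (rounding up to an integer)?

For power 0.7 need Φ(δ − z_{0.01}) = 0.7, so δ = z_{0.01} + z_{0.30} = 2.326 + 0.524 = 2.851.
δ = d·√(n/2) ⇒ n = 2(δ/d)² = 2 × (2.851 / 0.34)² = 140.60.
Round up to the next whole unit.

n = 141 per group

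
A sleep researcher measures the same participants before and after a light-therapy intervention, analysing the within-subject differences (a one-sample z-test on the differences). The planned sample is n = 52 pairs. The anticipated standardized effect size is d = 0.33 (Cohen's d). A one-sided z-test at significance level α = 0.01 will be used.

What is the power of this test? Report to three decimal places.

Noncentrality parameter: δ = d·√n = 0.33 × √52 = 2.3797
One-sided α = 0.01 → critical value z_{0.01} = 2.326.
Power = P(Z > 2.326 − δ) = Φ(0.053) = 0.5213.

Power ≈ 0.521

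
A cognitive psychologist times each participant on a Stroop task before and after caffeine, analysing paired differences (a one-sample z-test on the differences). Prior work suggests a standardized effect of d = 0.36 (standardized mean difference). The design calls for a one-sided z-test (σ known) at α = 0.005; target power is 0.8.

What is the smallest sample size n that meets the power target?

n = 91

For power 0.8 need Φ(δ − z_{0.005}) = 0.8, so δ = z_{0.005} + z_{0.20} = 2.576 + 0.842 = 3.417.
δ = d·√n ⇒ n = (δ/d)² = (3.417 / 0.36)² = 90.12.
Round up to the next whole unit.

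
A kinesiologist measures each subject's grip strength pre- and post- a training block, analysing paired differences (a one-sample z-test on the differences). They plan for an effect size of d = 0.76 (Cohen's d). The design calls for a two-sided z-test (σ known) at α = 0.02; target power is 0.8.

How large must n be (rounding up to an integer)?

n = 18

Set Φ(δ − 2.326) = 0.8; then δ − 2.326 = Φ⁻¹(0.8) = 0.842, giving δ = 3.168.
(Ignoring the negligible lower-tail rejection probability gives the usual closed-form inversion.)
δ = d·√n ⇒ n = (δ/d)² = (3.168 / 0.76)² = 17.38.
Round up to the next whole unit.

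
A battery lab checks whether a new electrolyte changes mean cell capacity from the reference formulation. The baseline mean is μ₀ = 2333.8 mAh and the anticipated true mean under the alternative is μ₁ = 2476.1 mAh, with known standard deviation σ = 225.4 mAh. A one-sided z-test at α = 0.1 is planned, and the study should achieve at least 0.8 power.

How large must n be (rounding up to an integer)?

Standardized effect: d = |μ₁ − μ₀| / σ = |2476.1 − 2333.8| / 225.4 = 0.6313
Set Φ(δ − 1.282) = 0.8; then δ − 1.282 = Φ⁻¹(0.8) = 0.842, giving δ = 2.123.
δ = d·√n ⇒ n = (δ/d)² = (2.123 / 0.6313)² = 11.31.
Rounding up, n = 12.

n = 12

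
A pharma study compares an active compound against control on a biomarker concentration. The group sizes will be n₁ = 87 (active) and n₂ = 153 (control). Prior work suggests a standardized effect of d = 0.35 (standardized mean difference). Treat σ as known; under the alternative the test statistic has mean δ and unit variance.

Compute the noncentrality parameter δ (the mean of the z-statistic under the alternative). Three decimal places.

δ = d / √(1/n₁ + 1/n₂) = 0.35 / √(1/87 + 1/153) = 2.6066

δ ≈ 2.607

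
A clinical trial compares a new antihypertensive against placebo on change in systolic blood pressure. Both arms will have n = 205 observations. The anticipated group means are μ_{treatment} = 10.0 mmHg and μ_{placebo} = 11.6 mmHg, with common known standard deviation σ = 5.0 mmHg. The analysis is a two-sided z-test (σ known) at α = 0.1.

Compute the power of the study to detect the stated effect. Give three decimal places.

Power ≈ 0.945

Standardized effect: d = |μ_{treatment} − μ_{placebo}| / σ = |10.0 − 11.6| / 5.0 = 0.3200
Noncentrality parameter: δ = d·√(n/2) = 0.3200 × √(205/2) = 3.2398
Two-sided α = 0.1 → critical value z_{0.05} = 1.645.
Power = Φ(δ − 1.645) + Φ(−δ − 1.645) = Φ(1.595) + Φ(-4.885) = 0.9446 + 0.0000 = 0.9446.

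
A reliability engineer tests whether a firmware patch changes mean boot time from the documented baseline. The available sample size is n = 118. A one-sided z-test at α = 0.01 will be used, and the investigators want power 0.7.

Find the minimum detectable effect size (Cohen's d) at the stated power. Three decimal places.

d ≈ 0.262

Required noncentrality: δ = z_{0.01} + z_{0.30} = 2.326 + 0.524 = 2.851.
δ = d·√n ⇒ d = δ/√n = 2.851/√118 = 0.2624.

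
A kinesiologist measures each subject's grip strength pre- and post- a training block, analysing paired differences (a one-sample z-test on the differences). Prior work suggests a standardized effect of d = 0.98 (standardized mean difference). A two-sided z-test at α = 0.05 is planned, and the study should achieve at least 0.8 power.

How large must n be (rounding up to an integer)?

Set Φ(δ − 1.960) = 0.8; then δ − 1.960 = Φ⁻¹(0.8) = 0.842, giving δ = 2.802.
(The Φ(−δ − z_{α/2}) term is vanishingly small for δ > 0 and is dropped in the standard sample-size formula.)
δ = d·√n ⇒ n = (δ/d)² = (2.802 / 0.98)² = 8.17.
Rounding up, n = 9.

n = 9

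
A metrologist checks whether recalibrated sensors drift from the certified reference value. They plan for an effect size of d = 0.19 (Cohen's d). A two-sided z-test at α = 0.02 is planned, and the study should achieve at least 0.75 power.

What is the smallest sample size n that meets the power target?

Set Φ(δ − 2.326) = 0.75; then δ − 2.326 = Φ⁻¹(0.75) = 0.674, giving δ = 3.001.
(Ignoring the negligible lower-tail rejection probability gives the usual closed-form inversion.)
δ = d·√n ⇒ n = (δ/d)² = (3.001 / 0.19)² = 249.45.
Rounding up, n = 250.

n = 250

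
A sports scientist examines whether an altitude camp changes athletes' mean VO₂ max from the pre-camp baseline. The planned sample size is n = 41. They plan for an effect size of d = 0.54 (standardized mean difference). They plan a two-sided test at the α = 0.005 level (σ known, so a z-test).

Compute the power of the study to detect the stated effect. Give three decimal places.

Noncentrality parameter: δ = d·√n = 0.54 × √41 = 3.4577
Two-sided α = 0.005 → critical value z_{0.0025} = 2.807.
Power = Φ(δ − 2.807) + Φ(−δ − 2.807) = Φ(0.651) + Φ(-6.265) = 0.7424 + 0.0000 = 0.7424.

Power ≈ 0.742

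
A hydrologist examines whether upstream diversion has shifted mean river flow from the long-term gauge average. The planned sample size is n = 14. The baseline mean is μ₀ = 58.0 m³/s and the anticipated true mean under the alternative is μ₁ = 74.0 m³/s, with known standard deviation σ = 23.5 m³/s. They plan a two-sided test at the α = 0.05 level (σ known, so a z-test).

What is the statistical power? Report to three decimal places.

Power ≈ 0.722

Standardized effect: d = |μ₁ − μ₀| / σ = |74.0 − 58.0| / 23.5 = 0.6809
Noncentrality parameter: δ = d·√n = 0.6809 × √14 = 2.5475
Critical value for a two-sided test at α = 0.05: z_{α/2} = 1.960.
Power = Φ(δ − 1.960) + Φ(−δ − 1.960) = Φ(0.588) + Φ(-4.507) = 0.7216 + 0.0000 = 0.7216.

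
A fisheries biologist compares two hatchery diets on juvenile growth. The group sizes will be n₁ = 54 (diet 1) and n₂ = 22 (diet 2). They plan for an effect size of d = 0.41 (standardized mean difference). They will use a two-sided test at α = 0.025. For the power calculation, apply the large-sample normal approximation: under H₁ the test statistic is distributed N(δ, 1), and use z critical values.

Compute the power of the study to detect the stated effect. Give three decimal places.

Noncentrality parameter: δ = d / √(1/n₁ + 1/n₂) = 0.41 / √(1/54 + 1/22) = 1.6210
Critical value for a two-sided test at α = 0.025: z_{α/2} = 2.241.
Power = Φ(δ − 2.241) + Φ(−δ − 2.241) = Φ(-0.620) + Φ(-3.862) = 0.2675 + 0.0001 = 0.2676.

Power ≈ 0.268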